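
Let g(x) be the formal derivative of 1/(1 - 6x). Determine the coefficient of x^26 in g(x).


Differentiate termwise: d/dx sum_{k>=0} 6^k x^k = sum_{k>=1} k 6^k x^(k-1) = sum_{j>=0} (j+1) 6^(j+1) x^j.
Equivalently, d/dx [1/(1 - 6x)] = 6/(1 - 6x)^2.
For j = 26: 27 * 6^27 = 27 * 1023490369077469249536 = 27634239965091669737472.

27634239965091669737472


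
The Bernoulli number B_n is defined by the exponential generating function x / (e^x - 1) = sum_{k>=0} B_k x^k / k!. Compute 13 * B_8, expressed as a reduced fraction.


Bernoulli numbers can also be computed recursively via B_0 = 1 and sum_{j=0}^{m} C(m+1, j) B_j = 0 for m >= 1. Odd-index Bernoulli numbers vanish for k >= 3.
Computing B_8 = -1/30, so 13 * B_8 = 13 * -1/30 = -13/30.

-13/30


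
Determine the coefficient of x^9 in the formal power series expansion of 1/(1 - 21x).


The geometric series identity gives 1/(1 - c x) = sum_{k>=0} c^k x^k, so the coefficient of x^k is c^k.
Here c = 21 and k = 9.
Computing: 21^9 = 794280046581

794280046581


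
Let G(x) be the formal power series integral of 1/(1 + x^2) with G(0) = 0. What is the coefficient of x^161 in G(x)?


1/(1 + x^2) = sum_{j>=0} (-1)^j x^(2j). Integrating termwise with G(0) = 0:
G(x) = sum_{j>=0} (-1)^j x^(2j+1) / (2j+1) = arctan(x).
Only odd powers are nonzero. For x^161 write 161 = 2*80 + 1, giving
(-1)^80 / 161 = 1/161 = 1/161.

1/161


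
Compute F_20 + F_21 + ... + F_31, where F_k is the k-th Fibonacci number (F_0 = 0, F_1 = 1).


Use the identity sum_{k=0}^{N} F_k = F_{N+2} - 1 (which follows from F_{k+2} - F_{k+1} = F_k). Then
sum_{k=20}^{31} F_k = (F_{33} - 1) - (F_{21} - 1) = F_{33} - F_{21}.
Computing: F_{33} = 3524578, F_{21} = 10946, so
Sum = 3524578 - 10946 = 3513632.

3513632


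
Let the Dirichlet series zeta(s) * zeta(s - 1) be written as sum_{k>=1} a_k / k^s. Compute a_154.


Convolution gives a_k = sum_{d | k} d * 1 = sum_{d | k} d = sigma(k), the sum of positive divisors of k.
For k = 154, the divisors are 1, 2, 7, 11, 14, 22, 77, 154, so
sigma(154) = 1 + 2 + 7 + 11 + 14 + 22 + 77 + 154 = 288.

288


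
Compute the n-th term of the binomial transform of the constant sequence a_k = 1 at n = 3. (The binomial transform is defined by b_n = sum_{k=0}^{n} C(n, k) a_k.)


With a_k = 1 for all k, b_n = sum_{k=0}^{n} C(n, k) = 2^n by the binomial theorem.
For n = 3: 2^3 = 8.

8


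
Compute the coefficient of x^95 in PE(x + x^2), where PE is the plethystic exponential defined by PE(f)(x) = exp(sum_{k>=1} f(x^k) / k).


With f(x) = x + x^2, the exponent is sum_{k>=1} (x^k + x^(2k)) / k = -ln(1 - x) - ln(1 - x^2). Exponentiating:
PE(x + x^2) = 1 / ((1 - x)(1 - x^2)).
This is the generating function for partitions of n into parts of size 1 or 2. The number of 2's can be any j in 0..47, and the rest are 1's, so
[x^95] = floor(95/2) + 1 = 48.

48


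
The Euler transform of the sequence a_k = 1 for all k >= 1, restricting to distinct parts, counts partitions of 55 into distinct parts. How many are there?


Partitions of 55 into distinct parts can be computed via generating function.
Product (1+x)(1+x^2)(1+x^3)...
The coefficient of x^55 = 6378

6378


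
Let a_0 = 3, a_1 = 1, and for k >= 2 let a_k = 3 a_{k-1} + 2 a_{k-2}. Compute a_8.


Iterating the recurrence forward:
a_0 = 3
a_1 = 1
a_2 = 3*1 + 2*3 = 9
a_3 = 3*9 + 2*1 = 29
a_4 = 3*29 + 2*9 = 105
a_5 = 3*105 + 2*29 = 373
a_6 = 3*373 + 2*105 = 1329
a_7 = 3*1329 + 2*373 = 4733
a_8 = 3*4733 + 2*1329 = 16857
So a_8 = 16857.

16857


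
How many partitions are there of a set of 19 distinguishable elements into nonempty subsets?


Bell_19 can be computed from the Bell triangle or from Dobinski's identity Bell_n = (1/e) * sum_{k>=0} k^n / k!.
Computing Bell_19 = 5832742205057.

5832742205057


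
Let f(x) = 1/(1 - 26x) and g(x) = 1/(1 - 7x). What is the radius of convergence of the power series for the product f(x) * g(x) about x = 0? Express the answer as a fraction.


The radius of 1/(1 - 26x) is 1/26 (nearest singularity at x = 1/26), and the radius of 1/(1 - 7x) is 1/7.
The product f(x)*g(x) = 1/((1 - 26x)(1 - 7x)) has singularities at both 1/26 and 1/7, so its radius of convergence is the distance to the nearest one:
min(1/26, 1/7) = 1/26.

1/26


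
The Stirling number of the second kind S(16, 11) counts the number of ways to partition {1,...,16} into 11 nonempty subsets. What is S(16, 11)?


Using the explicit formula S(n,k) = (1/k!) sum_{j=0}^{k} (-1)^(k-j) C(k,j) j^n:
S(16, 11) = 28936908
Equivalently, S(n,k) is n! times the coefficient of x^n in the EGF (e^x - 1)^k / k!.

28936908


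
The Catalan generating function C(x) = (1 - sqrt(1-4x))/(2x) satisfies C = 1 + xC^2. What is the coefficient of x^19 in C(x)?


Substituting x -> x scales the n-th coefficient by 1, so [x^19] C(x) = C_19.
C_19 = C(2*19, 19)/(20) = 35345263800/20 = 1767263190.
= 1767263190.

1767263190


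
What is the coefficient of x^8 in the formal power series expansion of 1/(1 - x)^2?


The expansion 1/(1 - x)^r = sum_{k>=0} C(k + r - 1, r - 1) x^k follows from the multiset / negative-binomial theorem (or from repeated differentiation of the geometric series).
For r = 2 and k = 8:
C(9, 1) = 362880 / (1 * 40320) = 9.

9


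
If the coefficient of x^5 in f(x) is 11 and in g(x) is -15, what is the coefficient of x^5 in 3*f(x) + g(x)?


Scalar multiplication scales coefficients: 3 * 11 = 33.
Then add the g coefficient: 33 + -15
= 18

18


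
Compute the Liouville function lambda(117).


The Liouville function is lambda(k) = (-1)^Omega(k), where Omega(k) counts the prime factors of k with multiplicity.
Factoring: 117 = 3 * 3 * 13, so Omega(117) = 3.
lambda(117) = (-1)^3 = -1.

-1


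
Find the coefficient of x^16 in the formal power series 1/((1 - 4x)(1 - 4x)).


By partial fractions or Cauchy convolution:
The coefficient equals sum_{k=0}^{16} 4^k * 4^(16-k).
= 73014444032

73014444032


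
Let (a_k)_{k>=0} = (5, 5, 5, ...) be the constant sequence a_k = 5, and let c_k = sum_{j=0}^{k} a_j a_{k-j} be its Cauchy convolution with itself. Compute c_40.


Since a_j = 5 for all j >= 0, the convolution sum becomes
c_k = sum_{j=0}^{k} 5 * 5 = 25 * (k + 1).
Equivalently, the generating function of (a_k) is 5/(1 - x) and its square is 25/(1 - x)^2 = sum_{k>=0} 25(k + 1) x^k.
For k = 40: 25 * 41 = 1025.

1025


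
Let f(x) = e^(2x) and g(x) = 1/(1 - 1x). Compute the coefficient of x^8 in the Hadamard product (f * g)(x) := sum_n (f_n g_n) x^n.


Expanding: f_k = 2^k/k! (from e^(2x)) and g_k = 1^k (from 1/(1 - 1x)). So the Hadamard coefficient (f * g)_k = 2^k 1^k / k! = (2)^k / k!.
For k = 8: 2^8/8! = 256/40320 = 2/315.

2/315


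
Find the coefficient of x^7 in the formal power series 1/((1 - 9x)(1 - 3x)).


By partial fractions or Cauchy convolution:
The coefficient equals sum_{k=0}^{7} 9^k * 3^(7-k).
= 7173360

7173360


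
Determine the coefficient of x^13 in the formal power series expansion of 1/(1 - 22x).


The geometric series identity gives 1/(1 - c x) = sum_{k>=0} c^k x^k, so the coefficient of x^k is c^k.
Here c = 22 and k = 13.
Computing: 22^13 = 282810057883082752

282810057883082752


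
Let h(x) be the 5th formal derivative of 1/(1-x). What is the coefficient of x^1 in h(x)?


Differentiating 5 times: d^5/dx^5 [1/(1-x)] = 5!/(1-x)^6.
The expansion 1/(1-x)^6 = sum_{k>=0} C(k+5, 5) x^k, so the coefficient of x^n in 5!/(1-x)^6 is 5! * C(n+5, 5).
For n = 1: 120 * C(6, 5) = 120 * 6 = 720

720


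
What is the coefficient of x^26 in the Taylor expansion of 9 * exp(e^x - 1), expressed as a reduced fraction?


exp(e^x - 1) = sum_{k>=0} Bell_k x^k / k!, where Bell_k is the k-th Bell number.
So the coefficient of x^26 is 9 * Bell_26 / 26!.
Computing: Bell_26 = 49631246523618756274 and 26! = 403291461126605635584000000, giving
9 * 49631246523618756274/403291461126605635584000000 = 1459742544812316361/1317945951394136064000000.

1459742544812316361/1317945951394136064000000


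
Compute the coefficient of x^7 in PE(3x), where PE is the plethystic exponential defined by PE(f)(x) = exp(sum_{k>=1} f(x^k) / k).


With f(x) = 3x, the exponent is sum_{k>=1} 3 x^k / k = 3 * (-ln(1 - x)). Exponentiating:
PE(3x) = exp(-3 ln(1 - x)) = 1/(1 - x)^3.
By the negative binomial expansion, [x^n] 1/(1 - x)^3 = C(n + 2, 2).
For n = 7: C(9, 2) = 36.

36


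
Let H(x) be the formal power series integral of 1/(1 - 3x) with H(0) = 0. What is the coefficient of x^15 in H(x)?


1/(1 - 3x) = sum_{k>=0} 3^k x^k. Integrating termwise with H(0) = 0:
H(x) = sum_{k>=0} 3^k x^(k+1) / (k+1) = sum_{m>=1} 3^(m-1) x^m / m.
For m = 15: 3^14/15 = 4782969/15 = 1594323/5.

1594323/5


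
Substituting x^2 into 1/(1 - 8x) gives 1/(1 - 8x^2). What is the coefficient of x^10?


The coefficient of x^(2m) in 1/(1 - 8x^2) is 8^m.
With n = 10 = 2*5, the coefficient is 8^5 = 32768.

32768


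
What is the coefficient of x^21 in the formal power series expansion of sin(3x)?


The Maclaurin series is sin(t) = sum_{k>=0} (-1)^k t^(2k+1) / (2k+1)!, so substituting t = 3x, only odd powers of x are nonzero, with coefficient of x^(2k+1) equal to (-1)^k 3^(2k+1) / (2k+1)!.
Write 21 = 2*10 + 1, giving the coefficient (-1)^10 * 3^21 / 21! = 10460353203/51090942171709440000 = 531441/2595688775680000.

531441/2595688775680000


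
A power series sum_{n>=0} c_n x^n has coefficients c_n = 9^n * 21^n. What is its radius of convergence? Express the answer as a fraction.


By the root test (Cauchy-Hadamard), the radius is R = 1 / limsup_n |c_n|^(1/n).
Here |c_n|^(1/n) = (9^n * 21^n)^(1/n) = 9 * 21 = 189 for all n.
So R = 1/189 = 1/189.

1/189


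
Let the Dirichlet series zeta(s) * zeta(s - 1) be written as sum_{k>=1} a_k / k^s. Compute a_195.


Convolution gives a_k = sum_{d | k} d * 1 = sum_{d | k} d = sigma(k), the sum of positive divisors of k.
For k = 195, the divisors are 1, 3, 5, 13, 15, 39, 65, 195, so
sigma(195) = 1 + 3 + 5 + 13 + 15 + 39 + 65 + 195 = 336.

336


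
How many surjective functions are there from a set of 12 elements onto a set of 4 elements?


By inclusion-exclusion on which target elements are missed, the number of surjections from an n-set onto a k-set is
surj(n, k) = sum_{j=0}^{k} (-1)^j C(k, j) (k - j)^n.
Equivalently surj(n, k) = k! * S(n, k), where S(n, k) is the Stirling number of the second kind.
For n = 12, k = 4:
S(12, 4) = 611501, so
surj = 4! * 611501 = 24 * 611501 = 14676024.

14676024


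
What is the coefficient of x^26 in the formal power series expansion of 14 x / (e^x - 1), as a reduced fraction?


The exponential generating function for Bernoulli numbers is
x / (e^x - 1) = sum_{k>=0} B_k x^k / k!.
So the coefficient of x^26 in 14 x / (e^x - 1) is 14 B_26 / 26!.
Computing: B_26 = 8553103/6, 26! = 403291461126605635584000000, giving
14 * 8553103/6 / 403291461126605635584000000 = 657931/13295322894283702272000000.

657931/13295322894283702272000000


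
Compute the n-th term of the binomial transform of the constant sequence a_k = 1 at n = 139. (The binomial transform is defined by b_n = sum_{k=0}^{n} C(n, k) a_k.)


With a_k = 1 for all k, b_n = sum_{k=0}^{n} C(n, k) = 2^n by the binomial theorem.
For n = 139: 2^139 = 696898287454081973172991196020261297061888.

696898287454081973172991196020261297061888


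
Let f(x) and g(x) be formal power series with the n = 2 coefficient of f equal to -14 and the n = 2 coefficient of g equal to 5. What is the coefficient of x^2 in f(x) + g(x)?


Addition of formal power series is termwise.
The coefficient of x^2 in f + g = -14 + 5
= -9

-9


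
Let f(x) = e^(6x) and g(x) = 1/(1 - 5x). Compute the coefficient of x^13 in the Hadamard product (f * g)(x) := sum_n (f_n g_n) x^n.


Expanding: f_k = 6^k/k! (from e^(6x)) and g_k = 5^k (from 1/(1 - 5x)). So the Hadamard coefficient (f * g)_k = 6^k 5^k / k! = (30)^k / k!.
For k = 13: 30^13/13! = 15943230000000000000/6227020800 = 2562890625000/1001.

2562890625000/1001


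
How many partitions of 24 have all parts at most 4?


Using the generating function (1-x)^(-1)(1-x^2)^(-1)...(1-x^4)^(-1),
the coefficient of x^24 counts these restricted partitions.
Result = 169

169


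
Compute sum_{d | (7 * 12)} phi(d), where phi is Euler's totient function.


First, 7 * 12 = 84. One classical identity is sum_{d | n} phi(d) = n (each k in [1, n] has a unique gcd with n, and among the k's with gcd(k, n) = n/d there are phi(d) of them). So the sum equals 84. We also verify directly:
Divisors of 84: 1, 2, 3, 4, 6, 7, 12, 14, 21, 28, 42, 84.
phi values: 1, 1, 2, 2, 2, 6, 4, 6, 12, 12, 12, 24.
Sum = 84.

84


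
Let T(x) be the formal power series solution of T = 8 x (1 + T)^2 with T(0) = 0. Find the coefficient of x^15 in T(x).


Apply the Lagrange inversion formula: if T = 8 x * phi(T) with phi(t) = (1 + t)^2, then [x^n] T = 8^n * (1/n) [t^(n-1)] phi(t)^n = 8^n * (1/n) [t^(n-1)] (1 + t)^(2n) = 8^n * (1/n) C(2n, n-1).
Using the identity C(2n, n-1) = C(2n, n) * n / (n+1), the unscaled factor equals C(2n, n) / (n+1) = C_n, the n-th Catalan number.
For n = 15: C_15 = C(30, 15) / 16 = 155117520/16 = 9694845.
With the 8^15 = 35184372088832 factor, the coefficient is 35184372088832 * 9694845 = 341107033823552471040.

341107033823552471040


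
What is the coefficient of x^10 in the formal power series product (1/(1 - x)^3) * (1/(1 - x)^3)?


Combine the factors: (1/(1 - x)^3) * (1/(1 - x)^3) = 1/(1 - x)^6.
Then use 1/(1 - x)^r = sum_{k>=0} C(k + r - 1, r - 1) x^k with r = 6 and k = 10:
C(15, 5) = 3003.

3003


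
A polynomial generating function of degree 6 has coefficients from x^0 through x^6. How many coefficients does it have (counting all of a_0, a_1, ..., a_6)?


A polynomial of degree 6 takes the form a_0 + a_1 x + ... + a_6 x^6.
The number of coefficients is 6 + 1 = 7.

7


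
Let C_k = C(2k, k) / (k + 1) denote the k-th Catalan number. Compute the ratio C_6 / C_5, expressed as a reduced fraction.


Using C_k = (2k)! / (k! (k+1)!), the ratio C_{k+1}/C_k simplifies to
C_{k+1}/C_k = [(2k+2)! / ((k+1)! (k+2)!)] * [k! (k+1)! / (2k)!]
 = (2k+2)(2k+1) / ((k+1)(k+2)) = 2(2k+1) / (k+2).
For k = 5: 2(2*5 + 1) / (5 + 2) = 22/7 = 22/7.

22/7


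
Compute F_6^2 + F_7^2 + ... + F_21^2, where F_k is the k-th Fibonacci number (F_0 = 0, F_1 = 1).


There is a standard identity sum_{k=0}^{N} F_k^2 = F_N * F_{N+1} (proved inductively from the telescoping relation F_k^2 = F_k F_{k+1} - F_{k-1} F_k). Then
sum_{k=6}^{21} F_k^2 = F_21 F_22 - F_5 F_6.
Computing: F_21 = 10946, F_22 = 17711, F_5 = 5, F_6 = 8.
Sum = 10946 * 17711 - 5 * 8 = 193864566.

193864566


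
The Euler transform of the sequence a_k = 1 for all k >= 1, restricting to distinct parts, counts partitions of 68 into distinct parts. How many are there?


Partitions of 68 into distinct parts can be computed via generating function.
Product (1+x)(1+x^2)(1+x^3)...
The coefficient of x^68 = 24576

24576


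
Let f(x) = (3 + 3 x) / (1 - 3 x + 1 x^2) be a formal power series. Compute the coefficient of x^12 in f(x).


Write f(x) = sum_{k>=0} a_k x^k. Multiplying both sides by 1 - 3 x + 1 x^2 gives
(1 - 3 x + 1 x^2) sum_{k>=0} a_k x^k = 3 + 3 x.
Matching coefficients:
 x^0: a_0 = 3
 x^1: a_1 - 3 a_0 = 3  =>  a_1 = 3*3 + 3 = 12
 x^k (k >= 2): a_k = 3 a_{k-1} - 1 a_{k-2}.
Iterating: a_2 = 33, a_3 = 87, a_4 = 228, a_5 = 597, a_6 = 1563, a_7 = 4092, a_8 = 10713, a_9 = 28047, a_10 = 73428, a_11 = 192237, a_12 = 503283.
So the coefficient of x^12 is 503283.

503283


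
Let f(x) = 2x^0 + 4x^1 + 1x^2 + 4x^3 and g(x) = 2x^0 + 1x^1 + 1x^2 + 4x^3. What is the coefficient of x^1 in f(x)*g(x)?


Cauchy product at x^1:
2*1 + 4*2
= 10

10


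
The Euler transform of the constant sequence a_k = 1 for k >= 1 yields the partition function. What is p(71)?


The Euler transform converts the sequence a_k = 1 into the number of integer partitions.
Using the recurrence or dynamic programming:
p(71) = 4697205

4697205


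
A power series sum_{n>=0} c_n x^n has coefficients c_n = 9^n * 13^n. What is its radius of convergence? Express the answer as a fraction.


By the root test (Cauchy-Hadamard), the radius is R = 1 / limsup_n |c_n|^(1/n).
Here |c_n|^(1/n) = (9^n * 13^n)^(1/n) = 9 * 13 = 117 for all n.
So R = 1/117 = 1/117.

1/117


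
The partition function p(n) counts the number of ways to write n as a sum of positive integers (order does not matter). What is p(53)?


Using the generating function prod_{k>=1} 1/(1-x^k), we compute p(53).
By dynamic programming over parts 1 through 53:
p(53) = 329931

329931


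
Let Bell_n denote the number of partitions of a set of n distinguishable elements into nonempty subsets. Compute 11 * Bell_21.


Bell_21 can be computed from the Bell triangle or from Dobinski's identity Bell_n = (1/e) * sum_{k>=0} k^n / k!.
Computing Bell_21 = 474869816156751.
Then 11 * 474869816156751 = 5223567977724261.

5223567977724261


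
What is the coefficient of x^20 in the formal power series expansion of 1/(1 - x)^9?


The negative binomial / multiset identity is
1/(1 - x)^r = sum_{k>=0} C(k + r - 1, r - 1) x^k.
Here r = 9 and k = 20, so the coefficient is
C(20 + 8, 8) = C(28, 8)
= 3108105

3108105


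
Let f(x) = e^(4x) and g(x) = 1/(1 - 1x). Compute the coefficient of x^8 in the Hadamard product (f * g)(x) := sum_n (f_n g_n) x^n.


Expanding: f_k = 4^k/k! (from e^(4x)) and g_k = 1^k (from 1/(1 - 1x)). So the Hadamard coefficient (f * g)_k = 4^k 1^k / k! = (4)^k / k!.
For k = 8: 4^8/8! = 65536/40320 = 512/315.

512/315


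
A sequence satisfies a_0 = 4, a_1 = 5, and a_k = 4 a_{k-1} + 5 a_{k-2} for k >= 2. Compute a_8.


The characteristic equation is t^2 - 4 t - 5 = 0, with roots r_1 = 5 and r_2 = -1 (so c_1 = r_1 + r_2, c_2 = -r_1 r_2 as required).
One can use the closed form a_n = A r_1^n + B r_2^n, but direct iteration is more reliable:
a_0 = 4, a_1 = 5, a_2 = 40, a_3 = 185, a_4 = 940, a_5 = 4685, a_6 = 23440, a_7 = 117185, a_8 = 585940.
So a_8 = 585940.

585940


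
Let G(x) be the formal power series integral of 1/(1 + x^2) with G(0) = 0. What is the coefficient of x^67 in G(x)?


1/(1 + x^2) = sum_{j>=0} (-1)^j x^(2j). Integrating termwise with G(0) = 0:
G(x) = sum_{j>=0} (-1)^j x^(2j+1) / (2j+1) = arctan(x).
Only odd powers are nonzero. For x^67 write 67 = 2*33 + 1, giving
(-1)^33 / 67 = -1/67 = -1/67.

-1/67


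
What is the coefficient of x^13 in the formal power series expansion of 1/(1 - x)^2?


The expansion 1/(1 - x)^r = sum_{k>=0} C(k + r - 1, r - 1) x^k follows from the multiset / negative-binomial theorem (or from repeated differentiation of the geometric series).
For r = 2 and k = 13:
C(14, 1) = 87178291200 / (1 * 6227020800) = 14.

14


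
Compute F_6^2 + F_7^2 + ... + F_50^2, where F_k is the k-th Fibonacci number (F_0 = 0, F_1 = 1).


There is a standard identity sum_{k=0}^{N} F_k^2 = F_N * F_{N+1} (proved inductively from the telescoping relation F_k^2 = F_k F_{k+1} - F_{k-1} F_k). Then
sum_{k=6}^{50} F_k^2 = F_50 F_51 - F_5 F_6.
Computing: F_50 = 12586269025, F_51 = 20365011074, F_5 = 5, F_6 = 8.
Sum = 12586269025 * 20365011074 - 5 * 8 = 256319508074468182810.

256319508074468182810


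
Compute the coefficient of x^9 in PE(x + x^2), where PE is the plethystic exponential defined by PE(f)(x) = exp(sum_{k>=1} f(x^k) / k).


With f(x) = x + x^2, the exponent is sum_{k>=1} (x^k + x^(2k)) / k = -ln(1 - x) - ln(1 - x^2). Exponentiating:
PE(x + x^2) = 1 / ((1 - x)(1 - x^2)).
This is the generating function for partitions of n into parts of size 1 or 2. The number of 2's can be any j in 0..4, and the rest are 1's, so
[x^9] = floor(9/2) + 1 = 5.

5


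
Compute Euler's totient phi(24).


phi(n) counts integers in [1, n] coprime to n. Using the multiplicative formula phi(n) = n * prod_{p | n} (1 - 1/p):
24 = 2^3 * 3, so
phi(24) = 24 * (1 - 1/2) * (1 - 1/3) = 8.

8


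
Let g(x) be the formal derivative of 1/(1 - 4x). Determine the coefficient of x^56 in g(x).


Differentiate termwise: d/dx sum_{k>=0} 4^k x^k = sum_{k>=1} k 4^k x^(k-1) = sum_{j>=0} (j+1) 4^(j+1) x^j.
Equivalently, d/dx [1/(1 - 4x)] = 4/(1 - 4x)^2.
For j = 56: 57 * 4^57 = 57 * 20769187434139310514121985316880384 = 1183843683745940699304953163062181888.

1183843683745940699304953163062181888


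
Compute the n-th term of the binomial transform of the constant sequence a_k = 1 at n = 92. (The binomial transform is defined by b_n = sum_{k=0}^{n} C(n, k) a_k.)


With a_k = 1 for all k, b_n = sum_{k=0}^{n} C(n, k) = 2^n by the binomial theorem.
For n = 92: 2^92 = 4951760157141521099596496896.

4951760157141521099596496896


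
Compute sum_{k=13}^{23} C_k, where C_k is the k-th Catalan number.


C_13 through C_23: 742900, 2674440, 9694845, 35357670, 129644790, 477638700, 1767263190, 6564120420, 24466267020, 91482563640, 343059613650
Sum = 742900 + 2674440 + 9694845 + 35357670 + 129644790 + 477638700 + 1767263190 + 6564120420 + 24466267020 + 91482563640 + 343059613650
= 467995581265

467995581265


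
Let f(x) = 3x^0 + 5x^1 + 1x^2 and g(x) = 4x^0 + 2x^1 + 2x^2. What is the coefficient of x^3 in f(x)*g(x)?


Cauchy product at x^3:
5*2 + 1*2
= 12

12


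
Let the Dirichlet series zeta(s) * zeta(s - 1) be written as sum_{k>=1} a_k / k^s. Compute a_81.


Convolution gives a_k = sum_{d | k} d * 1 = sum_{d | k} d = sigma(k), the sum of positive divisors of k.
For k = 81, the divisors are 1, 3, 9, 27, 81, so
sigma(81) = 1 + 3 + 9 + 27 + 81 = 121.

121


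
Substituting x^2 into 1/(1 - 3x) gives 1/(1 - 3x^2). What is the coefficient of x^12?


The coefficient of x^(2m) in 1/(1 - 3x^2) is 3^m.
With n = 12 = 2*6, the coefficient is 3^6 = 729.

729


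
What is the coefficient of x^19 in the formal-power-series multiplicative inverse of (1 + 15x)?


The inverse is 1/(1 + 15x). Apply the geometric identity 1/(1 - y) = sum_{k>=0} y^k with y = -15x:
1/(1 + 15x) = sum_{k>=0} (-15)^k x^k.
So the coefficient of x^19 is (-15)^19 = -22168378200531005859375.

-22168378200531005859375


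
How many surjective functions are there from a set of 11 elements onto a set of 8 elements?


By inclusion-exclusion on which target elements are missed, the number of surjections from an n-set onto a k-set is
surj(n, k) = sum_{j=0}^{k} (-1)^j C(k, j) (k - j)^n.
Equivalently surj(n, k) = k! * S(n, k), where S(n, k) is the Stirling number of the second kind.
For n = 11, k = 8:
S(11, 8) = 11880, so
surj = 8! * 11880 = 40320 * 11880 = 479001600.

479001600


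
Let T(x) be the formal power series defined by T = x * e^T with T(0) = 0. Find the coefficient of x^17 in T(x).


Apply the Lagrange inversion formula: if T = x * phi(T) with phi(t) = e^t, then
[x^n] T = (1/n) [t^(n-1)] phi(t)^n = (1/n) [t^(n-1)] e^(n t) = (1/n) * n^(n-1) / (n-1)! = n^(n-1) / n!.
When c = 1 this is the Cayley count of rooted labeled trees on n vertices, divided by n!.
For n = 17: 17^16 / 17! = 48661191875666868481/355687428096000 = 2862423051509815793/20922789888000.

2862423051509815793/20922789888000


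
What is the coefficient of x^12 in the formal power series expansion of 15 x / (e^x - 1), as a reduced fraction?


The exponential generating function for Bernoulli numbers is
x / (e^x - 1) = sum_{k>=0} B_k x^k / k!.
So the coefficient of x^12 in 15 x / (e^x - 1) is 15 B_12 / 12!.
Computing: B_12 = -691/2730, 12! = 479001600, giving
15 * -691/2730 / 479001600 = -691/87178291200.

-691/87178291200


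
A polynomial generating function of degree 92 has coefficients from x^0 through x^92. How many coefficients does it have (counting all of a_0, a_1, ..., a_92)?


A polynomial of degree 92 takes the form a_0 + a_1 x + ... + a_92 x^92.
The number of coefficients is 92 + 1 = 93.

93


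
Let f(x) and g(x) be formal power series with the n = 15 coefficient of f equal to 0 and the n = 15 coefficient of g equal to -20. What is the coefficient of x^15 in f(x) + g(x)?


Addition of formal power series is termwise.
The coefficient of x^15 in f + g = 0 + -20
= -20

-20


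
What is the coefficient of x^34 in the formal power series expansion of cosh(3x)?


The Maclaurin series is cosh(t) = sum_{m>=0} t^(2m) / (2m)!, so substituting t = 3x, only even powers of x are nonzero, with coefficient of x^(2m) equal to 3^(2m) / (2m)!.
For x^34 the coefficient is 3^34/34! = 16677181699666569/295232799039604140847618609643520000000 = 1162261467/20575281381334769320591360000000.

1162261467/20575281381334769320591360000000


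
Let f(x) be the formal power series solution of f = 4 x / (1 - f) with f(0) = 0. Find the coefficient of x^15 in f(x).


Apply Lagrange inversion: f = 4 x * phi(f) with phi(t) = 1/(1 - t), so
[x^n] f = 4^n * (1/n) [t^(n-1)] phi(t)^n = 4^n * (1/n) [t^(n-1)] (1 - t)^(-n) = 4^n * (1/n) C(2n - 2, n - 1) = 4^n * C_{n-1}.
For n = 15: C_14 = C(28, 14) / 15 = 40116600/15 = 2674440.
With the 4^15 = 1073741824 factor, the coefficient is 1073741824 * 2674440 = 2871658083778560.

2871658083778560


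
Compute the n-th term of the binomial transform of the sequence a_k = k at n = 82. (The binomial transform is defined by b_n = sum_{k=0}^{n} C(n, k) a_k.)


With a_k = k, b_n = sum_{k=0}^{n} C(n, k) k. Using k * C(n, k) = n * C(n-1, k-1) gives b_n = n * sum_{k>=1} C(n-1, k-1) = n * 2^(n-1).
For n = 82: 82 * 2^81 = 82 * 2417851639229258349412352 = 198263834416799184651812864.

198263834416799184651812864


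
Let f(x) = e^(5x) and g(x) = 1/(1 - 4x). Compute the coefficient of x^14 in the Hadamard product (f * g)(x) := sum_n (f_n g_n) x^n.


Expanding: f_k = 5^k/k! (from e^(5x)) and g_k = 4^k (from 1/(1 - 4x)). So the Hadamard coefficient (f * g)_k = 5^k 4^k / k! = (20)^k / k!.
For k = 14: 20^14/14! = 1638400000000000000/87178291200 = 32000000000000/1702701.

32000000000000/1702701


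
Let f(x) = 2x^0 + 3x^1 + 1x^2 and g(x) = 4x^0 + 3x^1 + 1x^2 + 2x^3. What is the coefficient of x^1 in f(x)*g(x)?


Cauchy product at x^1:
2*3 + 3*4
= 18

18


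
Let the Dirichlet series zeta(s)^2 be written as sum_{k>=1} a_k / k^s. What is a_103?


The Dirichlet convolution of the constant function 1 with itself gives (1 * 1)(k) = sum_{d | k} 1 = d(k), the number of positive divisors of k.
Since zeta(s) = sum_{k>=1} 1/k^s, we have zeta(s)^2 = sum_{k>=1} d(k)/k^s, so a_k = d(k).
For k = 103: the divisors are 1, 103.
Count = 2.

2


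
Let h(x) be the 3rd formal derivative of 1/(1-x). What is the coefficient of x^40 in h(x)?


Differentiating 3 times: d^3/dx^3 [1/(1-x)] = 3!/(1-x)^4.
The expansion 1/(1-x)^4 = sum_{k>=0} C(k+3, 3) x^k, so the coefficient of x^n in 3!/(1-x)^4 is 3! * C(n+3, 3).
For n = 40: 6 * C(43, 3) = 6 * 12341 = 74046

74046


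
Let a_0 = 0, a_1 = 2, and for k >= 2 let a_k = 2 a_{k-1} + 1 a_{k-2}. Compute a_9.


Iterating the recurrence forward:
a_0 = 0
a_1 = 2
a_2 = 2*2 + 1*0 = 4
a_3 = 2*4 + 1*2 = 10
a_4 = 2*10 + 1*4 = 24
a_5 = 2*24 + 1*10 = 58
a_6 = 2*58 + 1*24 = 140
a_7 = 2*140 + 1*58 = 338
a_8 = 2*338 + 1*140 = 816
a_9 = 2*816 + 1*338 = 1970
So a_9 = 1970.

1970


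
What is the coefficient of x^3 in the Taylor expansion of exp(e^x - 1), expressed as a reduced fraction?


exp(e^x - 1) = sum_{k>=0} Bell_k x^k / k!, where Bell_k is the k-th Bell number.
So the coefficient of x^3 is Bell_3 / 3!.
Computing: Bell_3 = 5 and 3! = 6, giving
5/6 = 5/6.

5/6


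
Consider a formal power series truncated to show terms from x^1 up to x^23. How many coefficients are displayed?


From x^1 to x^23 inclusive, the count is 23 - 1 + 1 = 23.

23


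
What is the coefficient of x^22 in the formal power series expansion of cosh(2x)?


The Maclaurin series is cosh(t) = sum_{m>=0} t^(2m) / (2m)!, so substituting t = 2x, only even powers of x are nonzero, with coefficient of x^(2m) equal to 2^(2m) / (2m)!.
For x^22 the coefficient is 2^22/22! = 4194304/1124000727777607680000 = 8/2143861251406875.

8/2143861251406875


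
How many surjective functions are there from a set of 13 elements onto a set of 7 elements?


By inclusion-exclusion on which target elements are missed, the number of surjections from an n-set onto a k-set is
surj(n, k) = sum_{j=0}^{k} (-1)^j C(k, j) (k - j)^n.
Equivalently surj(n, k) = k! * S(n, k), where S(n, k) is the Stirling number of the second kind.
For n = 13, k = 7:
S(13, 7) = 5715424, so
surj = 7! * 5715424 = 5040 * 5715424 = 28805736960.

28805736960


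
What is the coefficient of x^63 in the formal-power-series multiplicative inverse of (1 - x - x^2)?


Let the inverse be f(x) = sum_{k>=0} a_k x^k. From f(x) * (1 - x - x^2) = 1 and matching coefficients:
 x^0: a_0 = 1.
 x^1: a_1 - a_0 = 0, so a_1 = 1.
 x^k (k >= 2): a_k - a_{k-1} - a_{k-2} = 0, i.e. a_k = a_{k-1} + a_{k-2}.
This is the Fibonacci-type recurrence shifted so that a_0 = a_1 = 1.
Iterating: a_0=1, a_1=1, a_2=2, a_3=3, a_4=5, a_5=8, a_6=13, a_7=21, a_8=34, a_9=55, ...
a_63 = 10610209857723.

10610209857723


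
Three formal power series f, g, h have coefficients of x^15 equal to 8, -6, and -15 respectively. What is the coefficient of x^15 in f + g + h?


Series addition is componentwise:
8 + -6 + -15
= -13

-13


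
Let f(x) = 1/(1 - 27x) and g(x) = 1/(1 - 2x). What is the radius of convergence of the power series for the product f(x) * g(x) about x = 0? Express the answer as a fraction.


The radius of 1/(1 - 27x) is 1/27 (nearest singularity at x = 1/27), and the radius of 1/(1 - 2x) is 1/2.
The product f(x)*g(x) = 1/((1 - 27x)(1 - 2x)) has singularities at both 1/27 and 1/2, so its radius of convergence is the distance to the nearest one:
min(1/27, 1/2) = 1/27.

1/27


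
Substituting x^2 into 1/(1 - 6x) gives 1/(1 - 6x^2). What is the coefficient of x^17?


Since 1/(1 - 6x^2) only has even powers of x,
the coefficient of x^17 (odd) is 0.

0


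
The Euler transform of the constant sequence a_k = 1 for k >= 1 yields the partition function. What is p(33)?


The Euler transform converts the sequence a_k = 1 into the number of integer partitions.
Using the recurrence or dynamic programming:
p(33) = 10143

10143


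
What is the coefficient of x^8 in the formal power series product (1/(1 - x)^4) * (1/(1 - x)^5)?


Combine the factors: (1/(1 - x)^4) * (1/(1 - x)^5) = 1/(1 - x)^9.
Then use 1/(1 - x)^r = sum_{k>=0} C(k + r - 1, r - 1) x^k with r = 9 and k = 8:
C(16, 8) = 12870.

12870


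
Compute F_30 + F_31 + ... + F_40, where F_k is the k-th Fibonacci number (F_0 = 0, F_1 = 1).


Use the identity sum_{k=0}^{N} F_k = F_{N+2} - 1 (which follows from F_{k+2} - F_{k+1} = F_k). Then
sum_{k=30}^{40} F_k = (F_{42} - 1) - (F_{31} - 1) = F_{42} - F_{31}.
Computing: F_{42} = 267914296, F_{31} = 1346269, so
Sum = 267914296 - 1346269 = 266568027.

266568027


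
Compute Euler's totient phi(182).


phi(n) counts integers in [1, n] coprime to n. Using the multiplicative formula phi(n) = n * prod_{p | n} (1 - 1/p):
182 = 2 * 7 * 13, so
phi(182) = 182 * (1 - 1/2) * (1 - 1/7) * (1 - 1/13) = 72.

72


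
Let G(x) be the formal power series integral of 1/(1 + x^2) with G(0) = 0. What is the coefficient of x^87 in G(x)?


1/(1 + x^2) = sum_{j>=0} (-1)^j x^(2j). Integrating termwise with G(0) = 0:
G(x) = sum_{j>=0} (-1)^j x^(2j+1) / (2j+1) = arctan(x).
Only odd powers are nonzero. For x^87 write 87 = 2*43 + 1, giving
(-1)^43 / 87 = -1/87 = -1/87.

-1/87


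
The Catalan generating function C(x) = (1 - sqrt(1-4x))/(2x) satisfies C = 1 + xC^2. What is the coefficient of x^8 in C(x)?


Substituting x -> x scales the n-th coefficient by 1, so [x^8] C(x) = C_8.
C_8 = C(2*8, 8)/(9) = 12870/9 = 1430.
= 1430.

1430


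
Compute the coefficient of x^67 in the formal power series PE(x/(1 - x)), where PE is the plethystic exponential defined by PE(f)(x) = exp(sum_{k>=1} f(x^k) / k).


For f(x) = x/(1 - x) we have
sum_{k>=1} f(x^k) / k = sum_{k>=1} (1/k) * x^k / (1 - x^k) = sum_{k, m >= 1} x^(k m) / k,
which after exponentiating simplifies to
PE(x/(1 - x)) = prod_{k>=1} 1 / (1 - x^k).
This is the generating function for the partition function p(n), so the coefficient of x^67 is p(67).
Computing p(67) by dynamic programming over parts 1, 2, ..., 67: p(67) = 2679689.

2679689


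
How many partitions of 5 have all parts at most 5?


Using the generating function (1-x)^(-1)(1-x^2)^(-1)...(1-x^5)^(-1),
the coefficient of x^5 counts these restricted partitions.
Result = 7

7


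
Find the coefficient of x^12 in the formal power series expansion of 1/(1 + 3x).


Write 1/(1 + c x) = 1/(1 - (-c) x) and apply the geometric-series identity
1/(1 - y) = sum_{k>=0} y^k to get 1/(1 + c x) = sum_{k>=0} (-c)^k x^k.
So the coefficient of x^k is (-c)^k = (-1)^k * c^k.
Here c = 3 and k = 12:
(-3)^12 = 1 * 531441 = 531441

531441


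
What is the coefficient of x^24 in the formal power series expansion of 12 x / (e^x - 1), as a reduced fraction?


The exponential generating function for Bernoulli numbers is
x / (e^x - 1) = sum_{k>=0} B_k x^k / k!.
So the coefficient of x^24 in 12 x / (e^x - 1) is 12 B_24 / 24!.
Computing: B_24 = -236364091/2730, 24! = 620448401733239439360000, giving
12 * -236364091/2730 / 620448401733239439360000 = -236364091/141152011394311972454400000.

-236364091/141152011394311972454400000


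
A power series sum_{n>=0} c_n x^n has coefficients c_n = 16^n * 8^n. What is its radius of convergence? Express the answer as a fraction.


By the root test (Cauchy-Hadamard), the radius is R = 1 / limsup_n |c_n|^(1/n).
Here |c_n|^(1/n) = (16^n * 8^n)^(1/n) = 16 * 8 = 128 for all n.
So R = 1/128 = 1/128.

1/128


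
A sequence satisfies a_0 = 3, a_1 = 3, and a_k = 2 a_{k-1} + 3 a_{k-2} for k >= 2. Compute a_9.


The characteristic equation is t^2 - 2 t - 3 = 0, with roots r_1 = 3 and r_2 = -1 (so c_1 = r_1 + r_2, c_2 = -r_1 r_2 as required).
One can use the closed form a_n = A r_1^n + B r_2^n, but direct iteration is more reliable:
a_0 = 3, a_1 = 3, a_2 = 15, a_3 = 39, a_4 = 123, a_5 = 363, a_6 = 1095, a_7 = 3279, a_8 = 9843, a_9 = 29523.
So a_9 = 29523.

29523


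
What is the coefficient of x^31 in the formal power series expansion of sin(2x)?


The Maclaurin series is sin(t) = sum_{k>=0} (-1)^k t^(2k+1) / (2k+1)!, so substituting t = 2x, only odd powers of x are nonzero, with coefficient of x^(2k+1) equal to (-1)^k 2^(2k+1) / (2k+1)!.
Write 31 = 2*15 + 1, giving the coefficient (-1)^15 * 2^31 / 31! = -2147483648/8222838654177922817725562880000000 = -32/122529844256906551386796875.

-32/122529844256906551386796875


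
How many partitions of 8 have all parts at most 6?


Using the generating function (1-x)^(-1)(1-x^2)^(-1)...(1-x^6)^(-1),
the coefficient of x^8 counts these restricted partitions.
Result = 20

20


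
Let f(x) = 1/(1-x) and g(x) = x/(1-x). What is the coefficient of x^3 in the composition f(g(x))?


First simplify the composition: f(g(x)) = 1/(1 - x/(1-x)) = (1-x)/((1-x) - x) = (1-x)/(1-2x).
Now extract the coefficient. Write (1-x)/(1-2x) = 1/(1-2x) - x/(1-2x).
The coefficient of x^n in 1/(1-2x) is 2^n, and in x/(1-2x) is 2^(n-1) (for n >= 1).
So the coefficient of x^3 is 2^3 - 2^2 = 8 - 4 = 4.

4


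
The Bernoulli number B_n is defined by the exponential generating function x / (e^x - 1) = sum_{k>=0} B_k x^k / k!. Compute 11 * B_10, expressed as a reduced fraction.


Bernoulli numbers can also be computed recursively via B_0 = 1 and sum_{j=0}^{m} C(m+1, j) B_j = 0 for m >= 1. Odd-index Bernoulli numbers vanish for k >= 3.
Computing B_10 = 5/66, so 11 * B_10 = 11 * 5/66 = 5/6.

5/6


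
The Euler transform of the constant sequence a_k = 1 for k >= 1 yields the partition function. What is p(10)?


The Euler transform converts the sequence a_k = 1 into the number of integer partitions.
Using the recurrence or dynamic programming:
p(10) = 42

42


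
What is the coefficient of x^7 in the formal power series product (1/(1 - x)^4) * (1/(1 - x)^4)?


Combine the factors: (1/(1 - x)^4) * (1/(1 - x)^4) = 1/(1 - x)^8.
Then use 1/(1 - x)^r = sum_{k>=0} C(k + r - 1, r - 1) x^k with r = 8 and k = 7:
C(14, 7) = 3432.

3432


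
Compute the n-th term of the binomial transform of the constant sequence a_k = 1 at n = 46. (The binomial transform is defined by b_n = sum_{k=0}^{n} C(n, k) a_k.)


With a_k = 1 for all k, b_n = sum_{k=0}^{n} C(n, k) = 2^n by the binomial theorem.
For n = 46: 2^46 = 70368744177664.

70368744177664


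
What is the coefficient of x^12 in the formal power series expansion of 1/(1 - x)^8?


The negative binomial / multiset identity is
1/(1 - x)^r = sum_{k>=0} C(k + r - 1, r - 1) x^k.
Here r = 8 and k = 12, so the coefficient is
C(12 + 7, 7) = C(19, 7)
= 50388

50388


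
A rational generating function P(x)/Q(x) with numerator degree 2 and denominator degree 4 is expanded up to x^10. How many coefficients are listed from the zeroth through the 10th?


Expanding up to x^10 gives the coefficients for x^0, x^1, ..., x^10.
That is 10 + 1 = 11 coefficients in total.

11


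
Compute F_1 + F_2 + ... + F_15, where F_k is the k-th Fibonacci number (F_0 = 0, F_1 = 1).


Use the identity sum_{k=0}^{N} F_k = F_{N+2} - 1 (which follows from F_{k+2} - F_{k+1} = F_k). Then
sum_{k=1}^{15} F_k = (F_{17} - 1) - (F_{2} - 1) = F_{17} - F_{2}.
Computing: F_{17} = 1597, F_{2} = 1, so
Sum = 1597 - 1 = 1596.

1596


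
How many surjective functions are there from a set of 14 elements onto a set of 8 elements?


By inclusion-exclusion on which target elements are missed, the number of surjections from an n-set onto a k-set is
surj(n, k) = sum_{j=0}^{k} (-1)^j C(k, j) (k - j)^n.
Equivalently surj(n, k) = k! * S(n, k), where S(n, k) is the Stirling number of the second kind.
For n = 14, k = 8:
S(14, 8) = 20912320, so
surj = 8! * 20912320 = 40320 * 20912320 = 843184742400.

843184742400


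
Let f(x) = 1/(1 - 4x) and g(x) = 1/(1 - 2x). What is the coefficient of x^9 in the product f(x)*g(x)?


The coefficient of x^n in f*g is the Cauchy product: sum_{k=0}^{n} a^k * b^(n-k).
With a=4, b=2, n=9:
sum_{k=0}^{9} 4^k * 2^(9-k)
= 523776

523776


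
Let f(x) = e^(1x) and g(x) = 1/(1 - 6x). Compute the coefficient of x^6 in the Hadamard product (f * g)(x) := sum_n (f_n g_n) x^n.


Expanding: f_k = 1^k/k! (from e^(1x)) and g_k = 6^k (from 1/(1 - 6x)). So the Hadamard coefficient (f * g)_k = 1^k 6^k / k! = (6)^k / k!.
For k = 6: 6^6/6! = 46656/720 = 324/5.

324/5


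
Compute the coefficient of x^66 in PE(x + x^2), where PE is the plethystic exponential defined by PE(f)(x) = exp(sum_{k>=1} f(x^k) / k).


With f(x) = x + x^2, the exponent is sum_{k>=1} (x^k + x^(2k)) / k = -ln(1 - x) - ln(1 - x^2). Exponentiating:
PE(x + x^2) = 1 / ((1 - x)(1 - x^2)).
This is the generating function for partitions of n into parts of size 1 or 2. The number of 2's can be any j in 0..33, and the rest are 1's, so
[x^66] = floor(66/2) + 1 = 34.

34


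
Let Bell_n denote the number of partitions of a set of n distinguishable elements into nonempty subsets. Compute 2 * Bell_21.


Bell_21 can be computed from the Bell triangle or from Dobinski's identity Bell_n = (1/e) * sum_{k>=0} k^n / k!.
Computing Bell_21 = 474869816156751.
Then 2 * 474869816156751 = 949739632313502.

949739632313502


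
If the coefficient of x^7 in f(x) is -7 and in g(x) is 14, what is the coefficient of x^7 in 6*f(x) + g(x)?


Scalar multiplication scales coefficients: 6 * -7 = -42.
Then add the g coefficient: -42 + 14
= -28

-28


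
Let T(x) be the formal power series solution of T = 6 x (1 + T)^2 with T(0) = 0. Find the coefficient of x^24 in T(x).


Apply the Lagrange inversion formula: if T = 6 x * phi(T) with phi(t) = (1 + t)^2, then [x^n] T = 6^n * (1/n) [t^(n-1)] phi(t)^n = 6^n * (1/n) [t^(n-1)] (1 + t)^(2n) = 6^n * (1/n) C(2n, n-1).
Using the identity C(2n, n-1) = C(2n, n) * n / (n+1), the unscaled factor equals C(2n, n) / (n+1) = C_n, the n-th Catalan number.
For n = 24: C_24 = C(48, 24) / 25 = 32247603683100/25 = 1289904147324.
With the 6^24 = 4738381338321616896 factor, the coefficient is 4738381338321616896 * 1289904147324 = 6112057739903699207511871586304.

6112057739903699207511871586304


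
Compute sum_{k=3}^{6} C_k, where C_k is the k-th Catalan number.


C_3 through C_6: 5, 14, 42, 132
Sum = 5 + 14 + 42 + 132
= 193

193
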